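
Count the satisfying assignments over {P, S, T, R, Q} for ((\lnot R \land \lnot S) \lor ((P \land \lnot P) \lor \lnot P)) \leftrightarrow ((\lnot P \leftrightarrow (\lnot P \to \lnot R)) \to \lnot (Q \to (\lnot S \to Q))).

Initial set: {(((\lnot R \land \lnot S) \lor ((P \land \lnot P) \lor \lnot P)) \leftrightarrow ((\lnot P \leftrightarrow (\lnot P \to \lnot R)) \to \lnot (Q \to (\lnot S \to Q))))}.
(((\lnot R \land \lnot S) \lor ((P \land \lnot P) \lor \lnot P)) \leftrightarrow ((\lnot P \leftrightarrow (\lnot P \to \lnot R)) \to \lnot (Q \to (\lnot S \to Q)))): β-rule — branch into ((\lnot R \land \lnot S) \lor ((P \land \lnot P) \lor \lnot P)), ((\lnot P \leftrightarrow (\lnot P \to \lnot R)) \to \lnot (Q \to (\lnot S \to Q)))  //  \lnot ((\lnot R \land \lnot S) \lor ((P \land \lnot P) \lor \lnot P)), \lnot ((\lnot P \leftrightarrow (\lnot P \to \lnot R)) \to \lnot (Q \to (\lnot S \to Q))).
  branch 1 (add ((\lnot R \land \lnot S) \lor ((P \land \lnot P) \lor \lnot P)), ((\lnot P \leftrightarrow (\lnot P \to \lnot R)) \to \lnot (Q \to (\lnot S \to Q)))):
    ((\lnot R \land \lnot S) \lor ((P \land \lnot P) \lor \lnot P)): β-rule — branch into (\lnot R \land \lnot S)  //  ((P \land \lnot P) \lor \lnot P).
      branch 1.1 (add (\lnot R \land \lnot S)):
        (\lnot R \land \lnot S): α-rule — add \lnot R, \lnot S.
        ((\lnot P \leftrightarrow (\lnot P \to \lnot R)) \to \lnot (Q \to (\lnot S \to Q))): β-rule — branch into \lnot (\lnot P \leftrightarrow (\lnot P \to \lnot R))  //  \lnot (Q \to (\lnot S \to Q)).
          branch 1.1.1 (add \lnot (\lnot P \leftrightarrow (\lnot P \to \lnot R))):
            \lnot (\lnot P \leftrightarrow (\lnot P \to \lnot R)): β-rule — branch into \lnot P, \lnot (\lnot P \to \lnot R)  //  \lnot \lnot P, (\lnot P \to \lnot R).
              branch 1.1.1.1 (add \lnot P, \lnot (\lnot P \to \lnot R)):
                \lnot (\lnot P \to \lnot R): α-rule — add \lnot P, \lnot \lnot R.
                × closes — contains both R and \lnot R.
              branch 1.1.1.2 (add \lnot \lnot P, (\lnot P \to \lnot R)):
                (\lnot P \to \lnot R): β-rule — branch into \lnot \lnot P  //  \lnot R.
                  branch 1.1.1.2.1 (add \lnot \lnot P):
                    ○ open, literals {P=1, R=0, S=0}.
                  branch 1.1.1.2.2 (add \lnot R):
                    ○ open, literals {P=1, R=0, S=0}.
          branch 1.1.2 (add \lnot (Q \to (\lnot S \to Q))):
            \lnot (Q \to (\lnot S \to Q)): α-rule — add Q, \lnot (\lnot S \to Q).
            \lnot (\lnot S \to Q): α-rule — add \lnot S, \lnot Q.
            × closes — contains both Q and \lnot Q.
      branch 1.2 (add ((P \land \lnot P) \lor \lnot P)):
        ((\lnot P \leftrightarrow (\lnot P \to \lnot R)) \to \lnot (Q \to (\lnot S \to Q))): β-rule — branch into \lnot (\lnot P \leftrightarrow (\lnot P \to \lnot R))  //  \lnot (Q \to (\lnot S \to Q)).
          branch 1.2.1 (add \lnot (\lnot P \leftrightarrow (\lnot P \to \lnot R))):
            ((P \land \lnot P) \lor \lnot P): β-rule — branch into (P \land \lnot P)  //  \lnot P.
              branch 1.2.1.1 (add (P \land \lnot P)):
                (P \land \lnot P): α-rule — add P, \lnot P.
                × closes — contains both P and \lnot P.
              branch 1.2.1.2 (add \lnot P):
                \lnot (\lnot P \leftrightarrow (\lnot P \to \lnot R)): β-rule — branch into \lnot P, \lnot (\lnot P \to \lnot R)  //  \lnot \lnot P, (\lnot P \to \lnot R).
                  branch 1.2.1.2.1 (add \lnot P, \lnot (\lnot P \to \lnot R)):
                    \lnot (\lnot P \to \lnot R): α-rule — add \lnot P, \lnot \lnot R.
                    ○ open, literals {P=0, R=1}.
                  branch 1.2.1.2.2 (add \lnot \lnot P, (\lnot P \to \lnot R)):
                    × closes — contains both P and \lnot P.
          branch 1.2.2 (add \lnot (Q \to (\lnot S \to Q))):
            \lnot (Q \to (\lnot S \to Q)): α-rule — add Q, \lnot (\lnot S \to Q).
            \lnot (\lnot S \to Q): α-rule — add \lnot S, \lnot Q.
            × closes — contains both Q and \lnot Q.
  branch 2 (add \lnot ((\lnot R \land \lnot S) \lor ((P \land \lnot P) \lor \lnot P)), \lnot ((\lnot P \leftrightarrow (\lnot P \to \lnot R)) \to \lnot (Q \to (\lnot S \to Q)))):
    \lnot ((\lnot R \land \lnot S) \lor ((P \land \lnot P) \lor \lnot P)): α-rule — add \lnot (\lnot R \land \lnot S), \lnot ((P \land \lnot P) \lor \lnot P).
    \lnot ((\lnot P \leftrightarrow (\lnot P \to \lnot R)) \to \lnot (Q \to (\lnot S \to Q))): α-rule — add (\lnot P \leftrightarrow (\lnot P \to \lnot R)), \lnot \lnot (Q \to (\lnot S \to Q)).
    \lnot ((P \land \lnot P) \lor \lnot P): α-rule — add \lnot (P \land \lnot P), \lnot \lnot P.
    \lnot (\lnot R \land \lnot S): β-rule — branch into \lnot \lnot R  //  \lnot \lnot S.
      branch 2.1 (add \lnot \lnot R):
        (\lnot P \leftrightarrow (\lnot P \to \lnot R)): β-rule — branch into \lnot P, (\lnot P \to \lnot R)  //  \lnot \lnot P, \lnot (\lnot P \to \lnot R).
          branch 2.1.1 (add \lnot P, (\lnot P \to \lnot R)):
            × closes — contains both P and \lnot P.
          branch 2.1.2 (add \lnot \lnot P, \lnot (\lnot P \to \lnot R)):
            \lnot (\lnot P \to \lnot R): α-rule — add \lnot P, \lnot \lnot R.
            × closes — contains both P and \lnot P.
      branch 2.2 (add \lnot \lnot S):
        (\lnot P \leftrightarrow (\lnot P \to \lnot R)): β-rule — branch into \lnot P, (\lnot P \to \lnot R)  //  \lnot \lnot P, \lnot (\lnot P \to \lnot R).
          branch 2.2.1 (add \lnot P, (\lnot P \to \lnot R)):
            × closes — contains both P and \lnot P.
          branch 2.2.2 (add \lnot \lnot P, \lnot (\lnot P \to \lnot R)):
            \lnot (\lnot P \to \lnot R): α-rule — add \lnot P, \lnot \lnot R.
            × closes — contains both P and \lnot P.
9 branches closed, 3 open.
Each open branch fixes some atoms; the unmentioned ones are free. Counting distinct full assignments: branch {P=1, R=0, S=0} (T, Q) contributes 4 new; branch {P=1, R=0, S=0} (T, Q) contributes 0 new; branch {P=0, R=1} (S, T, Q) contributes 8 new. Total: 12.

12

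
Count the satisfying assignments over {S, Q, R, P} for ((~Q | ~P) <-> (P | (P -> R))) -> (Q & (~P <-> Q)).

8

Initial set: {(((~Q | ~P) <-> (P | (P -> R))) -> (Q & (~P <-> Q)))}.
(((~Q | ~P) <-> (P | (P -> R))) -> (Q & (~P <-> Q))): β-rule — branch into ~((~Q | ~P) <-> (P | (P -> R)))  //  (Q & (~P <-> Q)).
  branch 1 (add ~((~Q | ~P) <-> (P | (P -> R)))):
    ~((~Q | ~P) <-> (P | (P -> R))): β-rule — branch into (~Q | ~P), ~(P | (P -> R))  //  ~(~Q | ~P), (P | (P -> R)).
      branch 1.1 (add (~Q | ~P), ~(P | (P -> R))):
        ~(P | (P -> R)): α-rule — add ~P, ~(P -> R).
        ~(P -> R): α-rule — add P, ~R.
        × closes — contains both P and ~P.
      branch 1.2 (add ~(~Q | ~P), (P | (P -> R))):
        ~(~Q | ~P): α-rule — add ~~Q, ~~P.
        (P | (P -> R)): β-rule — branch into P  //  (P -> R).
          branch 1.2.1 (add P):
            ○ open, literals {P=1, Q=1}.
          branch 1.2.2 (add (P -> R)):
            (P -> R): β-rule — branch into ~P  //  R.
              branch 1.2.2.1 (add ~P):
                × closes — contains both P and ~P.
              branch 1.2.2.2 (add R):
                ○ open, literals {P=1, Q=1, R=1}.
  branch 2 (add (Q & (~P <-> Q))):
    (Q & (~P <-> Q)): α-rule — add Q, (~P <-> Q).
    (~P <-> Q): β-rule — branch into ~P, Q  //  ~~P, ~Q.
      branch 2.1 (add ~P, Q):
        ○ open, literals {P=0, Q=1}.
      branch 2.2 (add ~~P, ~Q):
        × closes — contains both Q and ~Q.
3 branches closed, 3 open.
Each open branch fixes some atoms; the unmentioned ones are free. Counting distinct full assignments: branch {P=1, Q=1} (S, R) contributes 4 new; branch {P=1, Q=1, R=1} (S) contributes 0 new; branch {P=0, Q=1} (S, R) contributes 4 new. Total: 8.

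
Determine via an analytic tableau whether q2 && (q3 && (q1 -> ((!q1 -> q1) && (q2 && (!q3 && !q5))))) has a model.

Initial set: {(q2 && (q3 && (q1 -> ((!q1 -> q1) && (q2 && (!q3 && !q5))))))}.
(q2 && (q3 && (q1 -> ((!q1 -> q1) && (q2 && (!q3 && !q5)))))): α-rule — add q2, (q3 && (q1 -> ((!q1 -> q1) && (q2 && (!q3 && !q5))))).
(q3 && (q1 -> ((!q1 -> q1) && (q2 && (!q3 && !q5))))): α-rule — add q3, (q1 -> ((!q1 -> q1) && (q2 && (!q3 && !q5)))).
(q1 -> ((!q1 -> q1) && (q2 && (!q3 && !q5)))): β-rule — branch into !q1  //  ((!q1 -> q1) && (q2 && (!q3 && !q5))).
  branch 1 (add !q1):
    ○ open, literals {q1=F, q2=T, q3=T}.
  branch 2 (add ((!q1 -> q1) && (q2 && (!q3 && !q5)))):
    ((!q1 -> q1) && (q2 && (!q3 && !q5))): α-rule — add (!q1 -> q1), (q2 && (!q3 && !q5)).
    (q2 && (!q3 && !q5)): α-rule — add q2, (!q3 && !q5).
    (!q3 && !q5): α-rule — add !q3, !q5.
    × closes — contains both q3 and !q3.
1 branch closed, 1 open.
An open branch gives a satisfying assignment: q1=F, q2=T, q3=T.

Satisfiable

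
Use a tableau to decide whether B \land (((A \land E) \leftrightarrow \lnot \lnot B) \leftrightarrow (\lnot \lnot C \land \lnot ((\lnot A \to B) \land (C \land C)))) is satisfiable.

Satisfiable

Initial set: {T (B \land (((A \land E) \leftrightarrow \lnot \lnot B) \leftrightarrow (\lnot \lnot C \land \lnot ((\lnot A \to B) \land (C \land C)))))}.
T (B \land (((A \land E) \leftrightarrow \lnot \lnot B) \leftrightarrow (\lnot \lnot C \land \lnot ((\lnot A \to B) \land (C \land C))))): α-rule — add T B, T (((A \land E) \leftrightarrow \lnot \lnot B) \leftrightarrow (\lnot \lnot C \land \lnot ((\lnot A \to B) \land (C \land C)))).
T (((A \land E) \leftrightarrow \lnot \lnot B) \leftrightarrow (\lnot \lnot C \land \lnot ((\lnot A \to B) \land (C \land C)))): β-rule — branch into T ((A \land E) \leftrightarrow \lnot \lnot B), T (\lnot \lnot C \land \lnot ((\lnot A \to B) \land (C \land C)))  //  F ((A \land E) \leftrightarrow \lnot \lnot B), F (\lnot \lnot C \land \lnot ((\lnot A \to B) \land (C \land C))).
  branch 1 (add T ((A \land E) \leftrightarrow \lnot \lnot B), T (\lnot \lnot C \land \lnot ((\lnot A \to B) \land (C \land C)))):
    T (\lnot \lnot C \land \lnot ((\lnot A \to B) \land (C \land C))): α-rule — add T \lnot \lnot C, T \lnot ((\lnot A \to B) \land (C \land C)).
    T \lnot \lnot C: drop double negation, giving T C.
    T ((A \land E) \leftrightarrow \lnot \lnot B): β-rule — branch into T (A \land E), T \lnot \lnot B  //  F (A \land E), F \lnot \lnot B.
      branch 1.1 (add T (A \land E), T \lnot \lnot B):
        T (A \land E): α-rule — add T A, T E.
        T \lnot \lnot B: drop double negation, giving T B.
        T \lnot ((\lnot A \to B) \land (C \land C)): β-rule — branch into F (\lnot A \to B)  //  F (C \land C).
          branch 1.1.1 (add F (\lnot A \to B)):
            F (\lnot A \to B): α-rule — add T \lnot A, F B.
            × closes — contains both A and \lnot A.
          branch 1.1.2 (add F (C \land C)):
            F (C \land C): β-rule — branch into F C  //  F C.
              branch 1.1.2.1 (add F C):
                × closes — contains both C and \lnot C.
              branch 1.1.2.2 (add F C):
                × closes — contains both C and \lnot C.
      branch 1.2 (add F (A \land E), F \lnot \lnot B):
        F \lnot \lnot B: drop double negation, giving F B.
        × closes — contains both B and \lnot B.
  branch 2 (add F ((A \land E) \leftrightarrow \lnot \lnot B), F (\lnot \lnot C \land \lnot ((\lnot A \to B) \land (C \land C)))):
    F ((A \land E) \leftrightarrow \lnot \lnot B): β-rule — branch into T (A \land E), F \lnot \lnot B  //  F (A \land E), T \lnot \lnot B.
      branch 2.1 (add T (A \land E), F \lnot \lnot B):
        T (A \land E): α-rule — add T A, T E.
        F \lnot \lnot B: drop double negation, giving F B.
        × closes — contains both B and \lnot B.
      branch 2.2 (add F (A \land E), T \lnot \lnot B):
        T \lnot \lnot B: drop double negation, giving T B.
        F (\lnot \lnot C \land \lnot ((\lnot A \to B) \land (C \land C))): β-rule — branch into F \lnot \lnot C  //  F \lnot ((\lnot A \to B) \land (C \land C)).
          branch 2.2.1 (add F \lnot \lnot C):
            F \lnot \lnot C: drop double negation, giving F C.
            F (A \land E): β-rule — branch into F A  //  F E.
              branch 2.2.1.1 (add F A):
                ○ open, literals {A=F, B=T, C=F}.
              branch 2.2.1.2 (add F E):
                ○ open, literals {B=T, C=F, E=F}.
          branch 2.2.2 (add F \lnot ((\lnot A \to B) \land (C \land C))):
            F \lnot ((\lnot A \to B) \land (C \land C)): α-rule — add T (\lnot A \to B), T (C \land C).
            T (C \land C): α-rule — add T C, T C.
            F (A \land E): β-rule — branch into F A  //  F E.
              branch 2.2.2.1 (add F A):
                T (\lnot A \to B): β-rule — branch into F \lnot A  //  T B.
                  branch 2.2.2.1.1 (add F \lnot A):
                    × closes — contains both A and \lnot A.
                  branch 2.2.2.1.2 (add T B):
                    ○ open, literals {A=F, B=T, C=T}.
              branch 2.2.2.2 (add F E):
                T (\lnot A \to B): β-rule — branch into F \lnot A  //  T B.
                  branch 2.2.2.2.1 (add F \lnot A):
                    ○ open, literals {A=T, B=T, C=T, E=F}.
                  branch 2.2.2.2.2 (add T B):
                    ○ open, literals {B=T, C=T, E=F}.
6 branches closed, 5 open.
An open branch gives a satisfying assignment: A=F, B=T, C=F.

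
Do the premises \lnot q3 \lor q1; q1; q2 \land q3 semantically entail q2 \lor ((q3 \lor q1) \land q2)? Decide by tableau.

Initial set: {T (\lnot q3 \lor q1); T q1; T (q2 \land q3); F (q2 \lor ((q3 \lor q1) \land q2))}.
T (q2 \land q3): α-rule — add T q2, T q3.
F (q2 \lor ((q3 \lor q1) \land q2)): α-rule — add F q2, F ((q3 \lor q1) \land q2).
× closes — contains both q2 and \lnot q2.
All 1 branch closes.
Every branch closed, so the premises entail the conclusion.

Yes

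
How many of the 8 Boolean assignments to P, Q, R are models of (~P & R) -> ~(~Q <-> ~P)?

Initial set: {((~P & R) -> ~(~Q <-> ~P))}.
((~P & R) -> ~(~Q <-> ~P)): β-rule — branch into ~(~P & R)  //  ~(~Q <-> ~P).
  branch 1 (add ~(~P & R)):
    ~(~P & R): β-rule — branch into ~~P  //  ~R.
      branch 1.1 (add ~~P):
        ○ open, literals {P=1}.
      branch 1.2 (add ~R):
        ○ open, literals {R=0}.
  branch 2 (add ~(~Q <-> ~P)):
    ~(~Q <-> ~P): β-rule — branch into ~Q, ~~P  //  ~~Q, ~P.
      branch 2.1 (add ~Q, ~~P):
        ○ open, literals {P=1, Q=0}.
      branch 2.2 (add ~~Q, ~P):
        ○ open, literals {P=0, Q=1}.
0 branches closed, 4 open.
Each open branch fixes some atoms; the unmentioned ones are free. Counting distinct full assignments: branch {P=1} (Q, R) contributes 4 new; branch {R=0} (P, Q) contributes 2 new; branch {P=1, Q=0} (R) contributes 0 new; branch {P=0, Q=1} (R) contributes 1 new. Total: 7.

7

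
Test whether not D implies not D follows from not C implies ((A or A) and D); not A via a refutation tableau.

Yes

Initial set: {(not C implies ((A or A) and D)); not A; not (not D implies not D)}.
not (not D implies not D): α-rule — add not D, not not D.
× closes — contains both D and not D.
All 1 branch closes.
Every branch closed, so the premises entail the conclusion.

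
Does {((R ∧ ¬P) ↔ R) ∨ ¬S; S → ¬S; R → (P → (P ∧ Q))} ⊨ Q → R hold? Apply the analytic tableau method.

No

Initial set: {T (((R ∧ ¬P) ↔ R) ∨ ¬S); T (S → ¬S); T (R → (P → (P ∧ Q))); F (Q → R)}.
F (Q → R): α-rule — add T Q, F R.
T (((R ∧ ¬P) ↔ R) ∨ ¬S): β-rule — branch into T ((R ∧ ¬P) ↔ R)  //  T ¬S.
  branch 1 (add T ((R ∧ ¬P) ↔ R)):
    T (S → ¬S): β-rule — branch into F S  //  T ¬S.
      branch 1.1 (add F S):
        T (R → (P → (P ∧ Q))): β-rule — branch into F R  //  T (P → (P ∧ Q)).
          branch 1.1.1 (add F R):
            T ((R ∧ ¬P) ↔ R): β-rule — branch into T (R ∧ ¬P), T R  //  F (R ∧ ¬P), F R.
              branch 1.1.1.1 (add T (R ∧ ¬P), T R):
                × closes — contains both R and ¬R.
              branch 1.1.1.2 (add F (R ∧ ¬P), F R):
                F (R ∧ ¬P): β-rule — branch into F R  //  F ¬P.
                  branch 1.1.1.2.1 (add F R):
                    ○ open, literals {Q=T, R=F, S=F}.
                  branch 1.1.1.2.2 (add F ¬P):
                    ○ open, literals {P=T, Q=T, R=F, S=F}.
          branch 1.1.2 (add T (P → (P ∧ Q))):
            T ((R ∧ ¬P) ↔ R): β-rule — branch into T (R ∧ ¬P), T R  //  F (R ∧ ¬P), F R.
              branch 1.1.2.1 (add T (R ∧ ¬P), T R):
                × closes — contains both R and ¬R.
              branch 1.1.2.2 (add F (R ∧ ¬P), F R):
                T (P → (P ∧ Q)): β-rule — branch into F P  //  T (P ∧ Q).
                  branch 1.1.2.2.1 (add F P):
                    F (R ∧ ¬P): β-rule — branch into F R  //  F ¬P.
                      branch 1.1.2.2.1.1 (add F R):
                        ○ open, literals {P=F, Q=T, R=F, S=F}.
                      branch 1.1.2.2.1.2 (add F ¬P):
                        × closes — contains both P and ¬P.
                  branch 1.1.2.2.2 (add T (P ∧ Q)):
                    T (P ∧ Q): α-rule — add T P, T Q.
                    F (R ∧ ¬P): β-rule — branch into F R  //  F ¬P.
                      branch 1.1.2.2.2.1 (add F R):
                        ○ open, literals {P=T, Q=T, R=F, S=F}.
                      branch 1.1.2.2.2.2 (add F ¬P):
                        ○ open, literals {P=T, Q=T, R=F, S=F}.
      branch 1.2 (add T ¬S):
        T (R → (P → (P ∧ Q))): β-rule — branch into F R  //  T (P → (P ∧ Q)).
          branch 1.2.1 (add F R):
            T ((R ∧ ¬P) ↔ R): β-rule — branch into T (R ∧ ¬P), T R  //  F (R ∧ ¬P), F R.
              branch 1.2.1.1 (add T (R ∧ ¬P), T R):
                × closes — contains both R and ¬R.
              branch 1.2.1.2 (add F (R ∧ ¬P), F R):
                F (R ∧ ¬P): β-rule — branch into F R  //  F ¬P.
                  branch 1.2.1.2.1 (add F R):
                    ○ open, literals {Q=T, R=F, S=F}.
                  branch 1.2.1.2.2 (add F ¬P):
                    ○ open, literals {P=T, Q=T, R=F, S=F}.
          branch 1.2.2 (add T (P → (P ∧ Q))):
            T ((R ∧ ¬P) ↔ R): β-rule — branch into T (R ∧ ¬P), T R  //  F (R ∧ ¬P), F R.
              branch 1.2.2.1 (add T (R ∧ ¬P), T R):
                × closes — contains both R and ¬R.
              branch 1.2.2.2 (add F (R ∧ ¬P), F R):
                T (P → (P ∧ Q)): β-rule — branch into F P  //  T (P ∧ Q).
                  branch 1.2.2.2.1 (add F P):
                    F (R ∧ ¬P): β-rule — branch into F R  //  F ¬P.
                      branch 1.2.2.2.1.1 (add F R):
                        ○ open, literals {P=F, Q=T, R=F, S=F}.
                      branch 1.2.2.2.1.2 (add F ¬P):
                        × closes — contains both P and ¬P.
                  branch 1.2.2.2.2 (add T (P ∧ Q)):
                    T (P ∧ Q): α-rule — add T P, T Q.
                    F (R ∧ ¬P): β-rule — branch into F R  //  F ¬P.
                      branch 1.2.2.2.2.1 (add F R):
                        ○ open, literals {P=T, Q=T, R=F, S=F}.
                      branch 1.2.2.2.2.2 (add F ¬P):
                        ○ open, literals {P=T, Q=T, R=F, S=F}.
  branch 2 (add T ¬S):
    T (S → ¬S): β-rule — branch into F S  //  T ¬S.
      branch 2.1 (add F S):
        T (R → (P → (P ∧ Q))): β-rule — branch into F R  //  T (P → (P ∧ Q)).
          branch 2.1.1 (add F R):
            ○ open, literals {Q=T, R=F, S=F}.
          branch 2.1.2 (add T (P → (P ∧ Q))):
            T (P → (P ∧ Q)): β-rule — branch into F P  //  T (P ∧ Q).
              branch 2.1.2.1 (add F P):
                ○ open, literals {P=F, Q=T, R=F, S=F}.
              branch 2.1.2.2 (add T (P ∧ Q)):
                T (P ∧ Q): α-rule — add T P, T Q.
                ○ open, literals {P=T, Q=T, R=F, S=F}.
      branch 2.2 (add T ¬S):
        T (R → (P → (P ∧ Q))): β-rule — branch into F R  //  T (P → (P ∧ Q)).
          branch 2.2.1 (add F R):
            ○ open, literals {Q=T, R=F, S=F}.
          branch 2.2.2 (add T (P → (P ∧ Q))):
            T (P → (P ∧ Q)): β-rule — branch into F P  //  T (P ∧ Q).
              branch 2.2.2.1 (add F P):
                ○ open, literals {P=F, Q=T, R=F, S=F}.
              branch 2.2.2.2 (add T (P ∧ Q)):
                T (P ∧ Q): α-rule — add T P, T Q.
                ○ open, literals {P=T, Q=T, R=F, S=F}.
6 branches closed, 16 open.
An open branch gives a countermodel: Q=T, R=F, S=F (unmentioned atoms arbitrary); the premises hold there but the conclusion fails.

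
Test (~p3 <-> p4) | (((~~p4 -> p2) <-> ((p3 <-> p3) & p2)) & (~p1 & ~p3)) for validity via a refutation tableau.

Assume the negation and expand:
Initial set: {~((~p3 <-> p4) | (((~~p4 -> p2) <-> ((p3 <-> p3) & p2)) & (~p1 & ~p3)))}.
~((~p3 <-> p4) | (((~~p4 -> p2) <-> ((p3 <-> p3) & p2)) & (~p1 & ~p3))): α-rule — add ~(~p3 <-> p4), ~(((~~p4 -> p2) <-> ((p3 <-> p3) & p2)) & (~p1 & ~p3)).
~(~p3 <-> p4): β-rule — branch into ~p3, ~p4  //  ~~p3, p4.
  branch 1 (add ~p3, ~p4):
    ~(((~~p4 -> p2) <-> ((p3 <-> p3) & p2)) & (~p1 & ~p3)): β-rule — branch into ~((~~p4 -> p2) <-> ((p3 <-> p3) & p2))  //  ~(~p1 & ~p3).
      branch 1.1 (add ~((~~p4 -> p2) <-> ((p3 <-> p3) & p2))):
        ~((~~p4 -> p2) <-> ((p3 <-> p3) & p2)): β-rule — branch into (~~p4 -> p2), ~((p3 <-> p3) & p2)  //  ~(~~p4 -> p2), ((p3 <-> p3) & p2).
          branch 1.1.1 (add (~~p4 -> p2), ~((p3 <-> p3) & p2)):
            (~~p4 -> p2): β-rule — branch into ~~~p4  //  p2.
              branch 1.1.1.1 (add ~~~p4):
                ~~~p4: drop double negation, giving ~p4.
                ~((p3 <-> p3) & p2): β-rule — branch into ~(p3 <-> p3)  //  ~p2.
                  branch 1.1.1.1.1 (add ~(p3 <-> p3)):
                    ~(p3 <-> p3): β-rule — branch into p3, ~p3  //  ~p3, p3.
                      branch 1.1.1.1.1.1 (add p3, ~p3):
                        × closes — contains both p3 and ~p3.
                      branch 1.1.1.1.1.2 (add ~p3, p3):
                        × closes — contains both p3 and ~p3.
                  branch 1.1.1.1.2 (add ~p2):
                    ○ open, literals {p2=0, p3=0, p4=0}.
              branch 1.1.1.2 (add p2):
                ~((p3 <-> p3) & p2): β-rule — branch into ~(p3 <-> p3)  //  ~p2.
                  branch 1.1.1.2.1 (add ~(p3 <-> p3)):
                    ~(p3 <-> p3): β-rule — branch into p3, ~p3  //  ~p3, p3.
                      branch 1.1.1.2.1.1 (add p3, ~p3):
                        × closes — contains both p3 and ~p3.
                      branch 1.1.1.2.1.2 (add ~p3, p3):
                        × closes — contains both p3 and ~p3.
                  branch 1.1.1.2.2 (add ~p2):
                    × closes — contains both p2 and ~p2.
          branch 1.1.2 (add ~(~~p4 -> p2), ((p3 <-> p3) & p2)):
            ~(~~p4 -> p2): α-rule — add ~~p4, ~p2.
            ((p3 <-> p3) & p2): α-rule — add (p3 <-> p3), p2.
            × closes — contains both p2 and ~p2.
      branch 1.2 (add ~(~p1 & ~p3)):
        ~(~p1 & ~p3): β-rule — branch into ~~p1  //  ~~p3.
          branch 1.2.1 (add ~~p1):
            ○ open, literals {p1=1, p3=0, p4=0}.
          branch 1.2.2 (add ~~p3):
            × closes — contains both p3 and ~p3.
  branch 2 (add ~~p3, p4):
    ~(((~~p4 -> p2) <-> ((p3 <-> p3) & p2)) & (~p1 & ~p3)): β-rule — branch into ~((~~p4 -> p2) <-> ((p3 <-> p3) & p2))  //  ~(~p1 & ~p3).
      branch 2.1 (add ~((~~p4 -> p2) <-> ((p3 <-> p3) & p2))):
        ~((~~p4 -> p2) <-> ((p3 <-> p3) & p2)): β-rule — branch into (~~p4 -> p2), ~((p3 <-> p3) & p2)  //  ~(~~p4 -> p2), ((p3 <-> p3) & p2).
          branch 2.1.1 (add (~~p4 -> p2), ~((p3 <-> p3) & p2)):
            (~~p4 -> p2): β-rule — branch into ~~~p4  //  p2.
              branch 2.1.1.1 (add ~~~p4):
                ~~~p4: drop double negation, giving ~p4.
                × closes — contains both p4 and ~p4.
              branch 2.1.1.2 (add p2):
                ~((p3 <-> p3) & p2): β-rule — branch into ~(p3 <-> p3)  //  ~p2.
                  branch 2.1.1.2.1 (add ~(p3 <-> p3)):
                    ~(p3 <-> p3): β-rule — branch into p3, ~p3  //  ~p3, p3.
                      branch 2.1.1.2.1.1 (add p3, ~p3):
                        × closes — contains both p3 and ~p3.
                      branch 2.1.1.2.1.2 (add ~p3, p3):
                        × closes — contains both p3 and ~p3.
                  branch 2.1.1.2.2 (add ~p2):
                    × closes — contains both p2 and ~p2.
          branch 2.1.2 (add ~(~~p4 -> p2), ((p3 <-> p3) & p2)):
            ~(~~p4 -> p2): α-rule — add ~~p4, ~p2.
            ((p3 <-> p3) & p2): α-rule — add (p3 <-> p3), p2.
            × closes — contains both p2 and ~p2.
      branch 2.2 (add ~(~p1 & ~p3)):
        ~(~p1 & ~p3): β-rule — branch into ~~p1  //  ~~p3.
          branch 2.2.1 (add ~~p1):
            ○ open, literals {p1=1, p3=1, p4=1}.
          branch 2.2.2 (add ~~p3):
            ○ open, literals {p3=1, p4=1}.
12 branches closed, 4 open.
An open branch gives a countermodel: p2=0, p3=0, p4=0 (unmentioned atoms arbitrary); under it the original formula is false.

Not valid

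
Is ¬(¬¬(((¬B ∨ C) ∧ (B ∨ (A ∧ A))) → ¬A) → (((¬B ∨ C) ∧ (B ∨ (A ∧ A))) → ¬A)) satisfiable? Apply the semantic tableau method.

Unsatisfiable

Initial set: {¬(¬¬(((¬B ∨ C) ∧ (B ∨ (A ∧ A))) → ¬A) → (((¬B ∨ C) ∧ (B ∨ (A ∧ A))) → ¬A))}.
¬(¬¬(((¬B ∨ C) ∧ (B ∨ (A ∧ A))) → ¬A) → (((¬B ∨ C) ∧ (B ∨ (A ∧ A))) → ¬A)): α-rule — add ¬¬(((¬B ∨ C) ∧ (B ∨ (A ∧ A))) → ¬A), ¬(((¬B ∨ C) ∧ (B ∨ (A ∧ A))) → ¬A).
¬¬(((¬B ∨ C) ∧ (B ∨ (A ∧ A))) → ¬A): drop double negation, giving (((¬B ∨ C) ∧ (B ∨ (A ∧ A))) → ¬A).
¬(((¬B ∨ C) ∧ (B ∨ (A ∧ A))) → ¬A): α-rule — add ((¬B ∨ C) ∧ (B ∨ (A ∧ A))), ¬¬A.
((¬B ∨ C) ∧ (B ∨ (A ∧ A))): α-rule — add (¬B ∨ C), (B ∨ (A ∧ A)).
(((¬B ∨ C) ∧ (B ∨ (A ∧ A))) → ¬A): β-rule — branch into ¬((¬B ∨ C) ∧ (B ∨ (A ∧ A)))  //  ¬A.
  branch 1 (add ¬((¬B ∨ C) ∧ (B ∨ (A ∧ A)))):
    (¬B ∨ C): β-rule — branch into ¬B  //  C.
      branch 1.1 (add ¬B):
        (B ∨ (A ∧ A)): β-rule — branch into B  //  (A ∧ A).
          branch 1.1.1 (add B):
            × closes — contains both B and ¬B.
          branch 1.1.2 (add (A ∧ A)):
            (A ∧ A): α-rule — add A, A.
            ¬((¬B ∨ C) ∧ (B ∨ (A ∧ A))): β-rule — branch into ¬(¬B ∨ C)  //  ¬(B ∨ (A ∧ A)).
              branch 1.1.2.1 (add ¬(¬B ∨ C)):
                ¬(¬B ∨ C): α-rule — add ¬¬B, ¬C.
                × closes — contains both B and ¬B.
              branch 1.1.2.2 (add ¬(B ∨ (A ∧ A))):
                ¬(B ∨ (A ∧ A)): α-rule — add ¬B, ¬(A ∧ A).
                ¬(A ∧ A): β-rule — branch into ¬A  //  ¬A.
                  branch 1.1.2.2.1 (add ¬A):
                    × closes — contains both A and ¬A.
                  branch 1.1.2.2.2 (add ¬A):
                    × closes — contains both A and ¬A.
      branch 1.2 (add C):
        (B ∨ (A ∧ A)): β-rule — branch into B  //  (A ∧ A).
          branch 1.2.1 (add B):
            ¬((¬B ∨ C) ∧ (B ∨ (A ∧ A))): β-rule — branch into ¬(¬B ∨ C)  //  ¬(B ∨ (A ∧ A)).
              branch 1.2.1.1 (add ¬(¬B ∨ C)):
                ¬(¬B ∨ C): α-rule — add ¬¬B, ¬C.
                × closes — contains both C and ¬C.
              branch 1.2.1.2 (add ¬(B ∨ (A ∧ A))):
                ¬(B ∨ (A ∧ A)): α-rule — add ¬B, ¬(A ∧ A).
                × closes — contains both B and ¬B.
          branch 1.2.2 (add (A ∧ A)):
            (A ∧ A): α-rule — add A, A.
            ¬((¬B ∨ C) ∧ (B ∨ (A ∧ A))): β-rule — branch into ¬(¬B ∨ C)  //  ¬(B ∨ (A ∧ A)).
              branch 1.2.2.1 (add ¬(¬B ∨ C)):
                ¬(¬B ∨ C): α-rule — add ¬¬B, ¬C.
                × closes — contains both C and ¬C.
              branch 1.2.2.2 (add ¬(B ∨ (A ∧ A))):
                ¬(B ∨ (A ∧ A)): α-rule — add ¬B, ¬(A ∧ A).
                ¬(A ∧ A): β-rule — branch into ¬A  //  ¬A.
                  branch 1.2.2.2.1 (add ¬A):
                    × closes — contains both A and ¬A.
                  branch 1.2.2.2.2 (add ¬A):
                    × closes — contains both A and ¬A.
  branch 2 (add ¬A):
    × closes — contains both A and ¬A.
All 10 branches close.
Every branch closed; the formula is unsatisfiable.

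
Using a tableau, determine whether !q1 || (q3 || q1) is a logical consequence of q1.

Initial set: {T q1; F (!q1 || (q3 || q1))}.
F (!q1 || (q3 || q1)): α-rule — add F !q1, F (q3 || q1).
F (q3 || q1): α-rule — add F q3, F q1.
× closes — contains both q1 and !q1.
All 1 branch closes.
Every branch closed, so the premises entail the conclusion.

Yes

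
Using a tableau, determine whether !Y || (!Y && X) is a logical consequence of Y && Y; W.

No

Initial set: {T (Y && Y); T W; F (!Y || (!Y && X))}.
T (Y && Y): α-rule — add T Y, T Y.
F (!Y || (!Y && X)): α-rule — add F !Y, F (!Y && X).
F (!Y && X): β-rule — branch into F !Y  //  F X.
  branch 1 (add F !Y):
    ○ open, literals {W=1, Y=1}.
  branch 2 (add F X):
    ○ open, literals {W=1, X=0, Y=1}.
0 branches closed, 2 open.
An open branch gives a countermodel: W=1, Y=1 (unmentioned atoms arbitrary); the premises hold there but the conclusion fails.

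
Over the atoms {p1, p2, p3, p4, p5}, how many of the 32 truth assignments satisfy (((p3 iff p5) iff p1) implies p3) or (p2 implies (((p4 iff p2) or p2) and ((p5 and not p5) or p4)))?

Initial set: {((((p3 iff p5) iff p1) implies p3) or (p2 implies (((p4 iff p2) or p2) and ((p5 and not p5) or p4))))}.
((((p3 iff p5) iff p1) implies p3) or (p2 implies (((p4 iff p2) or p2) and ((p5 and not p5) or p4)))): β-rule — branch into (((p3 iff p5) iff p1) implies p3)  //  (p2 implies (((p4 iff p2) or p2) and ((p5 and not p5) or p4))).
  branch 1 (add (((p3 iff p5) iff p1) implies p3)):
    (((p3 iff p5) iff p1) implies p3): β-rule — branch into not ((p3 iff p5) iff p1)  //  p3.
      branch 1.1 (add not ((p3 iff p5) iff p1)):
        not ((p3 iff p5) iff p1): β-rule — branch into (p3 iff p5), not p1  //  not (p3 iff p5), p1.
          branch 1.1.1 (add (p3 iff p5), not p1):
            (p3 iff p5): β-rule — branch into p3, p5  //  not p3, not p5.
              branch 1.1.1.1 (add p3, p5):
                ○ open, literals {p1=0, p3=1, p5=1}.
              branch 1.1.1.2 (add not p3, not p5):
                ○ open, literals {p1=0, p3=0, p5=0}.
          branch 1.1.2 (add not (p3 iff p5), p1):
            not (p3 iff p5): β-rule — branch into p3, not p5  //  not p3, p5.
              branch 1.1.2.1 (add p3, not p5):
                ○ open, literals {p1=1, p3=1, p5=0}.
              branch 1.1.2.2 (add not p3, p5):
                ○ open, literals {p1=1, p3=0, p5=1}.
      branch 1.2 (add p3):
        ○ open, literals {p3=1}.
  branch 2 (add (p2 implies (((p4 iff p2) or p2) and ((p5 and not p5) or p4)))):
    (p2 implies (((p4 iff p2) or p2) and ((p5 and not p5) or p4))): β-rule — branch into not p2  //  (((p4 iff p2) or p2) and ((p5 and not p5) or p4)).
      branch 2.1 (add not p2):
        ○ open, literals {p2=0}.
      branch 2.2 (add (((p4 iff p2) or p2) and ((p5 and not p5) or p4))):
        (((p4 iff p2) or p2) and ((p5 and not p5) or p4)): α-rule — add ((p4 iff p2) or p2), ((p5 and not p5) or p4).
        ((p4 iff p2) or p2): β-rule — branch into (p4 iff p2)  //  p2.
          branch 2.2.1 (add (p4 iff p2)):
            ((p5 and not p5) or p4): β-rule — branch into (p5 and not p5)  //  p4.
              branch 2.2.1.1 (add (p5 and not p5)):
                (p5 and not p5): α-rule — add p5, not p5.
                × closes — contains both p5 and not p5.
              branch 2.2.1.2 (add p4):
                (p4 iff p2): β-rule — branch into p4, p2  //  not p4, not p2.
                  branch 2.2.1.2.1 (add p4, p2):
                    ○ open, literals {p2=1, p4=1}.
                  branch 2.2.1.2.2 (add not p4, not p2):
                    × closes — contains both p4 and not p4.
          branch 2.2.2 (add p2):
            ((p5 and not p5) or p4): β-rule — branch into (p5 and not p5)  //  p4.
              branch 2.2.2.1 (add (p5 and not p5)):
                (p5 and not p5): α-rule — add p5, not p5.
                × closes — contains both p5 and not p5.
              branch 2.2.2.2 (add p4):
                ○ open, literals {p2=1, p4=1}.
3 branches closed, 8 open.
Each open branch fixes some atoms; the unmentioned ones are free. Counting distinct full assignments: branch {p1=0, p3=1, p5=1} (p2, p4) contributes 4 new; branch {p1=0, p3=0, p5=0} (p2, p4) contributes 4 new; branch {p1=1, p3=1, p5=0} (p2, p4) contributes 4 new; branch {p1=1, p3=0, p5=1} (p2, p4) contributes 4 new; branch {p3=1} (p1, p2, p4, p5) contributes 8 new; branch {p2=0} (p1, p3, p4, p5) contributes 4 new; branch {p2=1, p4=1} (p1, p3, p5) contributes 2 new; branch {p2=1, p4=1} (p1, p3, p5) contributes 0 new. Total: 30.

30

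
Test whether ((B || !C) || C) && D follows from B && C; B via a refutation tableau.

No

Initial set: {(B && C); B; !(((B || !C) || C) && D)}.
(B && C): α-rule — add B, C.
!(((B || !C) || C) && D): β-rule — branch into !((B || !C) || C)  //  !D.
  branch 1 (add !((B || !C) || C)):
    !((B || !C) || C): α-rule — add !(B || !C), !C.
    × closes — contains both C and !C.
  branch 2 (add !D):
    ○ open, literals {B=1, C=1, D=0}.
1 branch closed, 1 open.
An open branch gives a countermodel: B=1, C=1, D=0 (unmentioned atoms arbitrary); the premises hold there but the conclusion fails.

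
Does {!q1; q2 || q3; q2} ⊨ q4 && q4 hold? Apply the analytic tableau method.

No

Initial set: {T !q1; T (q2 || q3); T q2; F (q4 && q4)}.
T (q2 || q3): β-rule — branch into T q2  //  T q3.
  branch 1 (add T q2):
    F (q4 && q4): β-rule — branch into F q4  //  F q4.
      branch 1.1 (add F q4):
        ○ open, literals {q1=0, q2=1, q4=0}.
      branch 1.2 (add F q4):
        ○ open, literals {q1=0, q2=1, q4=0}.
  branch 2 (add T q3):
    F (q4 && q4): β-rule — branch into F q4  //  F q4.
      branch 2.1 (add F q4):
        ○ open, literals {q1=0, q2=1, q3=1, q4=0}.
      branch 2.2 (add F q4):
        ○ open, literals {q1=0, q2=1, q3=1, q4=0}.
0 branches closed, 4 open.
An open branch gives a countermodel: q1=0, q2=1, q4=0 (unmentioned atoms arbitrary); the premises hold there but the conclusion fails.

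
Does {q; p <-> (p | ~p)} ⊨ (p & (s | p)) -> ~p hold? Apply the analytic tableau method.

Initial set: {T q; T (p <-> (p | ~p)); F ((p & (s | p)) -> ~p)}.
F ((p & (s | p)) -> ~p): α-rule — add T (p & (s | p)), F ~p.
T (p & (s | p)): α-rule — add T p, T (s | p).
T (p <-> (p | ~p)): β-rule — branch into T p, T (p | ~p)  //  F p, F (p | ~p).
  branch 1 (add T p, T (p | ~p)):
    T (s | p): β-rule — branch into T s  //  T p.
      branch 1.1 (add T s):
        T (p | ~p): β-rule — branch into T p  //  T ~p.
          branch 1.1.1 (add T p):
            ○ open, literals {p=T, q=T, s=T}.
          branch 1.1.2 (add T ~p):
            × closes — contains both p and ~p.
      branch 1.2 (add T p):
        T (p | ~p): β-rule — branch into T p  //  T ~p.
          branch 1.2.1 (add T p):
            ○ open, literals {p=T, q=T}.
          branch 1.2.2 (add T ~p):
            × closes — contains both p and ~p.
  branch 2 (add F p, F (p | ~p)):
    × closes — contains both p and ~p.
3 branches closed, 2 open.
An open branch gives a countermodel: p=T, q=T, s=T (unmentioned atoms arbitrary); the premises hold there but the conclusion fails.

No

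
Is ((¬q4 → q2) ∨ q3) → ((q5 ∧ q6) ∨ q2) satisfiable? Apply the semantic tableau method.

Initial set: {T (((¬q4 → q2) ∨ q3) → ((q5 ∧ q6) ∨ q2))}.
T (((¬q4 → q2) ∨ q3) → ((q5 ∧ q6) ∨ q2)): β-rule — branch into F ((¬q4 → q2) ∨ q3)  //  T ((q5 ∧ q6) ∨ q2).
  branch 1 (add F ((¬q4 → q2) ∨ q3)):
    F ((¬q4 → q2) ∨ q3): α-rule — add F (¬q4 → q2), F q3.
    F (¬q4 → q2): α-rule — add T ¬q4, F q2.
    ○ open, literals {q2=false, q3=false, q4=false}.
  branch 2 (add T ((q5 ∧ q6) ∨ q2)):
    T ((q5 ∧ q6) ∨ q2): β-rule — branch into T (q5 ∧ q6)  //  T q2.
      branch 2.1 (add T (q5 ∧ q6)):
        T (q5 ∧ q6): α-rule — add T q5, T q6.
        ○ open, literals {q5=true, q6=true}.
      branch 2.2 (add T q2):
        ○ open, literals {q2=true}.
0 branches closed, 3 open.
An open branch gives a satisfying assignment: q2=false, q3=false, q4=false.

Satisfiable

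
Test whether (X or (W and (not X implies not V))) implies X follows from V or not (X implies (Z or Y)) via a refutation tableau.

Yes

Initial set: {(V or not (X implies (Z or Y))); not ((X or (W and (not X implies not V))) implies X)}.
not ((X or (W and (not X implies not V))) implies X): α-rule — add (X or (W and (not X implies not V))), not X.
(V or not (X implies (Z or Y))): β-rule — branch into V  //  not (X implies (Z or Y)).
  branch 1 (add V):
    (X or (W and (not X implies not V))): β-rule — branch into X  //  (W and (not X implies not V)).
      branch 1.1 (add X):
        × closes — contains both X and not X.
      branch 1.2 (add (W and (not X implies not V))):
        (W and (not X implies not V)): α-rule — add W, (not X implies not V).
        (not X implies not V): β-rule — branch into not not X  //  not V.
          branch 1.2.1 (add not not X):
            × closes — contains both X and not X.
          branch 1.2.2 (add not V):
            × closes — contains both V and not V.
  branch 2 (add not (X implies (Z or Y))):
    not (X implies (Z or Y)): α-rule — add X, not (Z or Y).
    × closes — contains both X and not X.
All 4 branches close.
Every branch closed, so the premises entail the conclusion.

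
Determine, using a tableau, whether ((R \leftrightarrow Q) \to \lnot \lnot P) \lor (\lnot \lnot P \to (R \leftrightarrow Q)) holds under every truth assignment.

Valid

Assume the negation and expand:
Initial set: {\lnot (((R \leftrightarrow Q) \to \lnot \lnot P) \lor (\lnot \lnot P \to (R \leftrightarrow Q)))}.
\lnot (((R \leftrightarrow Q) \to \lnot \lnot P) \lor (\lnot \lnot P \to (R \leftrightarrow Q))): α-rule — add \lnot ((R \leftrightarrow Q) \to \lnot \lnot P), \lnot (\lnot \lnot P \to (R \leftrightarrow Q)).
\lnot ((R \leftrightarrow Q) \to \lnot \lnot P): α-rule — add (R \leftrightarrow Q), \lnot \lnot \lnot P.
\lnot (\lnot \lnot P \to (R \leftrightarrow Q)): α-rule — add \lnot \lnot P, \lnot (R \leftrightarrow Q).
\lnot \lnot \lnot P: drop double negation, giving \lnot P.
\lnot \lnot P: drop double negation, giving P.
× closes — contains both P and \lnot P.
All 1 branch closes.
Every branch closed, so the negation is unsatisfiable and the formula is valid.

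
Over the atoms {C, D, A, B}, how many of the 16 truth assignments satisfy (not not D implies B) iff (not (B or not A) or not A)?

8

Initial set: {((not not D implies B) iff (not (B or not A) or not A))}.
((not not D implies B) iff (not (B or not A) or not A)): β-rule — branch into (not not D implies B), (not (B or not A) or not A)  //  not (not not D implies B), not (not (B or not A) or not A).
  branch 1 (add (not not D implies B), (not (B or not A) or not A)):
    (not not D implies B): β-rule — branch into not not not D  //  B.
      branch 1.1 (add not not not D):
        not not not D: drop double negation, giving not D.
        (not (B or not A) or not A): β-rule — branch into not (B or not A)  //  not A.
          branch 1.1.1 (add not (B or not A)):
            not (B or not A): α-rule — add not B, not not A.
            ○ open, literals {A=1, B=0, D=0}.
          branch 1.1.2 (add not A):
            ○ open, literals {A=0, D=0}.
      branch 1.2 (add B):
        (not (B or not A) or not A): β-rule — branch into not (B or not A)  //  not A.
          branch 1.2.1 (add not (B or not A)):
            not (B or not A): α-rule — add not B, not not A.
            × closes — contains both B and not B.
          branch 1.2.2 (add not A):
            ○ open, literals {A=0, B=1}.
  branch 2 (add not (not not D implies B), not (not (B or not A) or not A)):
    not (not not D implies B): α-rule — add not not D, not B.
    not (not (B or not A) or not A): α-rule — add not not (B or not A), not not A.
    not not D: drop double negation, giving D.
    not not (B or not A): β-rule — branch into B  //  not A.
      branch 2.1 (add B):
        × closes — contains both B and not B.
      branch 2.2 (add not A):
        × closes — contains both A and not A.
3 branches closed, 3 open.
Each open branch fixes some atoms; the unmentioned ones are free. Counting distinct full assignments: branch {A=1, B=0, D=0} (C) contributes 2 new; branch {A=0, D=0} (C, B) contributes 4 new; branch {A=0, B=1} (C, D) contributes 2 new. Total: 8.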